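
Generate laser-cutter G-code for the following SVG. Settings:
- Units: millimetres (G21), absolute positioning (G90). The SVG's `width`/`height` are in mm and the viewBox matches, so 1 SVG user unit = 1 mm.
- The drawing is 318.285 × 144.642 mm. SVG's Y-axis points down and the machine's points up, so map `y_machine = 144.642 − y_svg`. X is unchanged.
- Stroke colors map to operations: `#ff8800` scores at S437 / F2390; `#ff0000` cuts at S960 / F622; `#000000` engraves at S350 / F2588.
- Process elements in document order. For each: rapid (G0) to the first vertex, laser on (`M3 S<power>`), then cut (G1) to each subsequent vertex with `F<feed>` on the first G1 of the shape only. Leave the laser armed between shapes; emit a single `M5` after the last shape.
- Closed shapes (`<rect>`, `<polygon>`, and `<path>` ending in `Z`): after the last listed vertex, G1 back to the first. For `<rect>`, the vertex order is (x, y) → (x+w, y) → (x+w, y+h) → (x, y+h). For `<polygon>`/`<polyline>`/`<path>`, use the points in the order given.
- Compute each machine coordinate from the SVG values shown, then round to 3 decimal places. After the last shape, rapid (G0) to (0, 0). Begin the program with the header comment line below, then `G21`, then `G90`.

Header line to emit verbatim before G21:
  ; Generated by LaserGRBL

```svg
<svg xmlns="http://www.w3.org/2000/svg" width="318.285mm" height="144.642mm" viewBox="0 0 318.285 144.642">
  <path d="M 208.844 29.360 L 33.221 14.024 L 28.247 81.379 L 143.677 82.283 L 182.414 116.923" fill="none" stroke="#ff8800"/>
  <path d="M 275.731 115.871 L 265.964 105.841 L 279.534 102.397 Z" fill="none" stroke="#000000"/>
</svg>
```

; Generated by LaserGRBL
G21
G90
G0 X208.844 Y115.282
M3 S437
G1 X33.221 Y130.618 F2390
G1 X28.247 Y63.263
G1 X143.677 Y62.359
G1 X182.414 Y27.719
G0 X275.731 Y28.771
M3 S350
G1 X265.964 Y38.801 F2588
G1 X279.534 Y42.245
G1 X275.731 Y28.771
M5
G0 X0.000 Y0.000

viewBox `0 0 318.285 144.642` with mm width/height → 1 unit = 1 mm. Flip: y_m = 144.642 − y_svg.

**Shape 1** — `<path>` open polyline, stroke `#ff8800` → score (S437, F2390). Machine vertices: (208.844,115.282) → (33.221,130.618) → (28.247,63.263) → (143.677,62.359) → (182.414,27.719). Open path.

**Shape 2** — `<path>` regular polygon, stroke `#000000` → engrave (S350, F2588). Machine vertices: (275.731,28.771) → (265.964,38.801) → (279.534,42.245) → (275.731,28.771). Closed: final G1 returns to the first vertex.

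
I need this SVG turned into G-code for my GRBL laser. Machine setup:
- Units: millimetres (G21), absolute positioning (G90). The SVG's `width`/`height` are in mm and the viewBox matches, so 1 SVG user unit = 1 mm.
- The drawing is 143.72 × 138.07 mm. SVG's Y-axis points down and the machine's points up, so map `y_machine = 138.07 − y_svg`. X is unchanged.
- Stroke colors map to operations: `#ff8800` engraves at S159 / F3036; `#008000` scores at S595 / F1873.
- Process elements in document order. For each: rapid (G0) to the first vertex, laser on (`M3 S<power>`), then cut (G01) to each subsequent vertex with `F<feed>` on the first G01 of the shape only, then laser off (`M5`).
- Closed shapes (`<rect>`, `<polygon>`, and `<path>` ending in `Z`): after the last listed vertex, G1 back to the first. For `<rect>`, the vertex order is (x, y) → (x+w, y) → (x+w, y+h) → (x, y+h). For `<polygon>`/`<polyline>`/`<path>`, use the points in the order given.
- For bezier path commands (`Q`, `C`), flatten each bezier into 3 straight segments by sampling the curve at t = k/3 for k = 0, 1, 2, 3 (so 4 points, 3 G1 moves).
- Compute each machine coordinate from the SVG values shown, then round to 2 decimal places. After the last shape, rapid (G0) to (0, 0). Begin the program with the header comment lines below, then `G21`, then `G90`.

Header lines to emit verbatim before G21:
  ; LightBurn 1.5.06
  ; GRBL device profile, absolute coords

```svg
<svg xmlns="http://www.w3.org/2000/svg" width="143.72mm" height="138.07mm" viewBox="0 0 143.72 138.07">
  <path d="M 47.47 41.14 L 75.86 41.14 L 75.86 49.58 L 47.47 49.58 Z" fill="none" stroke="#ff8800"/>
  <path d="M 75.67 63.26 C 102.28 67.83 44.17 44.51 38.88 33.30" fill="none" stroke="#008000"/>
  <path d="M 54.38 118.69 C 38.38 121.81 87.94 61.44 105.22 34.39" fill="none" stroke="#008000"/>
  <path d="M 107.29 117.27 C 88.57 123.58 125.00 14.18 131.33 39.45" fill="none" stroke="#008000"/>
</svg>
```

1 u = 1 mm; y_m = 138.07 − y.

[1] `<path>` rectangle, #ff8800→engrave S159 F3036: (47.47,96.93) → (75.86,96.93) → (75.86,88.49) → (47.47,88.49) → (47.47,96.93) (closed)

[2] `<path>` cubic bezier, #008000→score S595 F1873: (75.67,74.81) → (79.13,78.06) → (56.68,91.00) → (38.88,104.77)

[3] `<path>` cubic bezier, #008000→score S595 F1873: (54.38,19.38) → (56.61,33.84) → (80.80,69.11) → (105.22,103.68)

[4] `<path>` cubic bezier, #008000→score S595 F1873: (107.29,20.80) → (103.80,43.79) → (118.12,88.27) → (131.33,98.62)

; LightBurn 1.5.06
; GRBL device profile, absolute coords
G21
G90
G0 X47.47 Y96.93
M3 S159
G01 X75.86 Y96.93 F3036
G01 X75.86 Y88.49
G01 X47.47 Y88.49
G01 X47.47 Y96.93
M5
G0 X75.67 Y74.81
M3 S595
G01 X79.13 Y78.06 F1873
G01 X56.68 Y91.00
G01 X38.88 Y104.77
M5
G0 X54.38 Y19.38
M3 S595
G01 X56.61 Y33.84 F1873
G01 X80.80 Y69.11
G01 X105.22 Y103.68
M5
G0 X107.29 Y20.80
M3 S595
G01 X103.80 Y43.79 F1873
G01 X118.12 Y88.27
G01 X131.33 Y98.62
M5
G0 X0.00 Y0.00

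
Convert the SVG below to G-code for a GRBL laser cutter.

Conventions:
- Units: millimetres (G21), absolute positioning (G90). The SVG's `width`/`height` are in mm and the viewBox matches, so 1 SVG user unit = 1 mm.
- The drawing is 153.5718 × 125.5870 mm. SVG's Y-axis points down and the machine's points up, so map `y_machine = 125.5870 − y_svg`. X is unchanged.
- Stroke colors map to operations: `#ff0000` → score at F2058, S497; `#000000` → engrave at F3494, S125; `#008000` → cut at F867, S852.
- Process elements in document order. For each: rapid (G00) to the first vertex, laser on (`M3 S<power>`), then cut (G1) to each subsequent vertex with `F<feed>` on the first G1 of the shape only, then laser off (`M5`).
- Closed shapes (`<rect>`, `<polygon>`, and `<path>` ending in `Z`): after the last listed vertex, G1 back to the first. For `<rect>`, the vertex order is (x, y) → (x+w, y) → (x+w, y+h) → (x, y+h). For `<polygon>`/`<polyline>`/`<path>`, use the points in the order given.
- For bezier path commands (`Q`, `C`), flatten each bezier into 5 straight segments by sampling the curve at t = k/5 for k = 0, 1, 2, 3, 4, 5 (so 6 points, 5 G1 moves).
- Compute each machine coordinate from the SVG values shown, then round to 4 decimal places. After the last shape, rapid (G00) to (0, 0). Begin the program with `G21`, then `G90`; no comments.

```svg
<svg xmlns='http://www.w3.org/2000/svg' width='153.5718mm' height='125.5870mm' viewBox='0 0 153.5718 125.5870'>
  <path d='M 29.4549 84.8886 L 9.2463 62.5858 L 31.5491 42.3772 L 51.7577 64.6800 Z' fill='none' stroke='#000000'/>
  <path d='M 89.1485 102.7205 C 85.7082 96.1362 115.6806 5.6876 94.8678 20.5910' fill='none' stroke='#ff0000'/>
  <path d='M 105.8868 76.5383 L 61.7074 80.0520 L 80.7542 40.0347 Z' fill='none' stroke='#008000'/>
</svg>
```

G21
G90
G00 X29.4549 Y40.6984
M3 S125
G1 X9.2463 Y63.0012 F3494
G1 X31.5491 Y83.2098
G1 X51.7577 Y60.9070
G1 X29.4549 Y40.6984
M5
G00 X89.1485 Y22.8665
M3 S497
G1 X90.4203 Y35.3671 F2058
G1 X95.6696 Y58.9127
G1 X100.8549 Y84.4210
G1 X101.9348 Y102.8095
G1 X94.8678 Y104.9960
M5
G00 X105.8868 Y49.0487
M3 S852
G1 X61.7074 Y45.5350 F867
G1 X80.7542 Y85.5523
G1 X105.8868 Y49.0487
M5
G00 X0.0000 Y0.0000

Since the viewBox matches the mm dimensions, user units are millimetres directly. The only transform is the Y-flip y_m = 125.5870 − y_svg.

Shape 1 is a regular polygon drawn with `<path>`. Its stroke #000000 means engrave at S125, F3494. After flipping Y the toolpath is (29.4549,40.6984) → (9.2463,63.0012) → (31.5491,83.2098) → (51.7577,60.9070) → (29.4549,40.6984), returning to the start.

Shape 2 is a cubic bezier drawn with `<path>`. Its stroke #ff0000 means score at S497, F2058. After flipping Y the toolpath is (89.1485,22.8665) → (90.4203,35.3671) → (95.6696,58.9127) → (100.8549,84.4210) → (101.9348,102.8095) → (94.8678,104.9960).

Shape 3 is a regular polygon drawn with `<path>`. Its stroke #008000 means cut at S852, F867. After flipping Y the toolpath is (105.8868,49.0487) → (61.7074,45.5350) → (80.7542,85.5523) → (105.8868,49.0487), returning to the start.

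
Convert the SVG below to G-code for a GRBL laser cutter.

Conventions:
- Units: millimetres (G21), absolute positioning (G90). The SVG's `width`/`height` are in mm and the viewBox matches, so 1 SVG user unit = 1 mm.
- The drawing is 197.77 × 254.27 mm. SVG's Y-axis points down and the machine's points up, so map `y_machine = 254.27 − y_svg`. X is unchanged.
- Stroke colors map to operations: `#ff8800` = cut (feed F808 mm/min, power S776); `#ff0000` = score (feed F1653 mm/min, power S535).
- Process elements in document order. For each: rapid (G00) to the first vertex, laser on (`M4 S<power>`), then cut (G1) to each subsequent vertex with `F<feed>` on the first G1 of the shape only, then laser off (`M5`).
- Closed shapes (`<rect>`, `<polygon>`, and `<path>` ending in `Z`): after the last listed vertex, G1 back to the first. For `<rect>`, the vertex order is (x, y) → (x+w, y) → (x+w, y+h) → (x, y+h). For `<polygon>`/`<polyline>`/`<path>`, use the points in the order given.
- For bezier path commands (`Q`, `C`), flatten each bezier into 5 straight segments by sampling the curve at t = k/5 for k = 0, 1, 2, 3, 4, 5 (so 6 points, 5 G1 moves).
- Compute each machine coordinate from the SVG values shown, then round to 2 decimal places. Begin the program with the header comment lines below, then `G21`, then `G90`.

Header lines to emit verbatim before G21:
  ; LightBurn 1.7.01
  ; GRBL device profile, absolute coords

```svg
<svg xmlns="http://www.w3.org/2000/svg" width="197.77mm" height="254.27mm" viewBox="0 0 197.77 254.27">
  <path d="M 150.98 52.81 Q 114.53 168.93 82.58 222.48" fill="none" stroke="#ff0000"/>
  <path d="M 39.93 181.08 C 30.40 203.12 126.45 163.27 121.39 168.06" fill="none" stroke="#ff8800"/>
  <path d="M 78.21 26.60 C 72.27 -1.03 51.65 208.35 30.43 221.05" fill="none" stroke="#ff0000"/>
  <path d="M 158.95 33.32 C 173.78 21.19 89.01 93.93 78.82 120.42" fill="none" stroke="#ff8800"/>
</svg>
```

; LightBurn 1.7.01
; GRBL device profile, absolute coords
G21
G90
G00 X150.98 Y201.46
M4 S535
G1 X136.58 Y157.51 F1653
G1 X122.54 Y118.58
G1 X108.86 Y84.64
G1 X95.54 Y55.71
G1 X82.58 Y31.79
M5
G00 X39.93 Y73.19
M4 S776
G1 X45.23 Y66.54 F808
G1 X65.94 Y69.63
G1 X92.16 Y77.35
G1 X113.95 Y84.58
G1 X121.39 Y86.21
M5
G00 X78.21 Y227.67
M4 S535
G1 X73.00 Y219.28 F1653
G1 X64.94 Y174.82
G1 X54.70 Y115.11
G1 X42.98 Y60.97
G1 X30.43 Y33.22
M5
G00 X158.95 Y220.95
M4 S776
G1 X157.29 Y219.09 F808
G1 X140.09 Y203.16
G1 X115.70 Y179.45
G1 X92.49 Y154.25
G1 X78.82 Y133.85
M5

viewBox `0 0 197.77 254.27` with mm width/height → 1 unit = 1 mm. Flip: y_m = 254.27 − y_svg.

**Shape 1** — `<path>` quadratic bezier, stroke `#ff0000` → score (S535, F1653). Control points (SVG): P0=(150.98,52.81), P1=(114.53,168.93), P2=(82.58,222.48); sampled at t=k/5. Machine vertices: (150.98,201.46) → (136.58,157.51) → (122.54,118.58) → (108.86,84.64) → (95.54,55.71) → (82.58,31.79). Open path.

**Shape 2** — `<path>` cubic bezier, stroke `#ff8800` → cut (S776, F808). Control points (SVG): P0=(39.93,181.08), P1=(30.40,203.12), P2=(126.45,163.27), P3=(121.39,168.06); sampled at t=k/5. Machine vertices: (39.93,73.19) → (45.23,66.54) → (65.94,69.63) → (92.16,77.35) → (113.95,84.58) → (121.39,86.21). Open path.

**Shape 3** — `<path>` cubic bezier, stroke `#ff0000` → score (S535, F1653). Control points (SVG): P0=(78.21,26.60), P1=(72.27,-1.03), P2=(51.65,208.35), P3=(30.43,221.05); sampled at t=k/5. Machine vertices: (78.21,227.67) → (73.00,219.28) → (64.94,174.82) → (54.70,115.11) → (42.98,60.97) → (30.43,33.22). Open path.

**Shape 4** — `<path>` cubic bezier, stroke `#ff8800` → cut (S776, F808). Control points (SVG): P0=(158.95,33.32), P1=(173.78,21.19), P2=(89.01,93.93), P3=(78.82,120.42); sampled at t=k/5. Machine vertices: (158.95,220.95) → (157.29,219.09) → (140.09,203.16) → (115.70,179.45) → (92.49,154.25) → (78.82,133.85). Open path.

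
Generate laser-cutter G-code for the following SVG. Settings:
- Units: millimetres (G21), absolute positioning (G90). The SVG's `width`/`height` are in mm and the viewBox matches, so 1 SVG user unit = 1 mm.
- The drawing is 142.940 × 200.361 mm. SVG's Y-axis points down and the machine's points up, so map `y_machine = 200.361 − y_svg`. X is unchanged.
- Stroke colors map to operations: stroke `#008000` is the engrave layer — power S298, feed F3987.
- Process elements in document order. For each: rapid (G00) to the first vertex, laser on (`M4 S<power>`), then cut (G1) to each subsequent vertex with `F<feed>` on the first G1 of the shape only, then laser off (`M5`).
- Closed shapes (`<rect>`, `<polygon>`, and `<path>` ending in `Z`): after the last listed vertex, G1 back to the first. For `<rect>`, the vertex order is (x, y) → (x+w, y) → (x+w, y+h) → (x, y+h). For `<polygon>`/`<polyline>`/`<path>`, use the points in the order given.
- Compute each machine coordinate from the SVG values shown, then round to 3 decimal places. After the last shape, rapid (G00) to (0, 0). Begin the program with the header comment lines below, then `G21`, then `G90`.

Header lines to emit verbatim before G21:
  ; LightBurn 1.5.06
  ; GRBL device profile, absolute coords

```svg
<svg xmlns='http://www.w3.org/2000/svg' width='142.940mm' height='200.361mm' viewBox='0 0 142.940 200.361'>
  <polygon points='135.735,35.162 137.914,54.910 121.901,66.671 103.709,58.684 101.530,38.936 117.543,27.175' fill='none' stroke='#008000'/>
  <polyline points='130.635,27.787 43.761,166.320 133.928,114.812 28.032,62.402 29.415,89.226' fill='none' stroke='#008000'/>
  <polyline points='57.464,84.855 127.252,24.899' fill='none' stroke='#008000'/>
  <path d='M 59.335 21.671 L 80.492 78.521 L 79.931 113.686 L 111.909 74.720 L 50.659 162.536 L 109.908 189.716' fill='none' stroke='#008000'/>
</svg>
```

viewBox `0 0 142.940 200.361` with mm width/height → 1 unit = 1 mm. Flip: y_m = 200.361 − y_svg.

**Shape 1** — `<polygon>` regular polygon, stroke `#008000` → engrave (S298, F3987). Machine vertices: (135.735,165.199) → (137.914,145.451) → (121.901,133.690) → (103.709,141.677) → (101.530,161.425) → (117.543,173.186) → (135.735,165.199). Closed: final G1 returns to the first vertex.

**Shape 2** — `<polyline>` open polyline, stroke `#008000` → engrave (S298, F3987). Machine vertices: (130.635,172.574) → (43.761,34.041) → (133.928,85.549) → (28.032,137.959) → (29.415,111.135). Open path.

**Shape 3** — `<polyline>` line segment, stroke `#008000` → engrave (S298, F3987). Machine vertices: (57.464,115.506) → (127.252,175.462). Open path.

**Shape 4** — `<path>` open polyline, stroke `#008000` → engrave (S298, F3987). Machine vertices: (59.335,178.690) → (80.492,121.840) → (79.931,86.675) → (111.909,125.641) → (50.659,37.825) → (109.908,10.645). Open path.

; LightBurn 1.5.06
; GRBL device profile, absolute coords
G21
G90
G00 X135.735 Y165.199
M4 S298
G1 X137.914 Y145.451 F3987
G1 X121.901 Y133.690
G1 X103.709 Y141.677
G1 X101.530 Y161.425
G1 X117.543 Y173.186
G1 X135.735 Y165.199
M5
G00 X130.635 Y172.574
M4 S298
G1 X43.761 Y34.041 F3987
G1 X133.928 Y85.549
G1 X28.032 Y137.959
G1 X29.415 Y111.135
M5
G00 X57.464 Y115.506
M4 S298
G1 X127.252 Y175.462 F3987
M5
G00 X59.335 Y178.690
M4 S298
G1 X80.492 Y121.840 F3987
G1 X79.931 Y86.675
G1 X111.909 Y125.641
G1 X50.659 Y37.825
G1 X109.908 Y10.645
M5
G00 X0.000 Y0.000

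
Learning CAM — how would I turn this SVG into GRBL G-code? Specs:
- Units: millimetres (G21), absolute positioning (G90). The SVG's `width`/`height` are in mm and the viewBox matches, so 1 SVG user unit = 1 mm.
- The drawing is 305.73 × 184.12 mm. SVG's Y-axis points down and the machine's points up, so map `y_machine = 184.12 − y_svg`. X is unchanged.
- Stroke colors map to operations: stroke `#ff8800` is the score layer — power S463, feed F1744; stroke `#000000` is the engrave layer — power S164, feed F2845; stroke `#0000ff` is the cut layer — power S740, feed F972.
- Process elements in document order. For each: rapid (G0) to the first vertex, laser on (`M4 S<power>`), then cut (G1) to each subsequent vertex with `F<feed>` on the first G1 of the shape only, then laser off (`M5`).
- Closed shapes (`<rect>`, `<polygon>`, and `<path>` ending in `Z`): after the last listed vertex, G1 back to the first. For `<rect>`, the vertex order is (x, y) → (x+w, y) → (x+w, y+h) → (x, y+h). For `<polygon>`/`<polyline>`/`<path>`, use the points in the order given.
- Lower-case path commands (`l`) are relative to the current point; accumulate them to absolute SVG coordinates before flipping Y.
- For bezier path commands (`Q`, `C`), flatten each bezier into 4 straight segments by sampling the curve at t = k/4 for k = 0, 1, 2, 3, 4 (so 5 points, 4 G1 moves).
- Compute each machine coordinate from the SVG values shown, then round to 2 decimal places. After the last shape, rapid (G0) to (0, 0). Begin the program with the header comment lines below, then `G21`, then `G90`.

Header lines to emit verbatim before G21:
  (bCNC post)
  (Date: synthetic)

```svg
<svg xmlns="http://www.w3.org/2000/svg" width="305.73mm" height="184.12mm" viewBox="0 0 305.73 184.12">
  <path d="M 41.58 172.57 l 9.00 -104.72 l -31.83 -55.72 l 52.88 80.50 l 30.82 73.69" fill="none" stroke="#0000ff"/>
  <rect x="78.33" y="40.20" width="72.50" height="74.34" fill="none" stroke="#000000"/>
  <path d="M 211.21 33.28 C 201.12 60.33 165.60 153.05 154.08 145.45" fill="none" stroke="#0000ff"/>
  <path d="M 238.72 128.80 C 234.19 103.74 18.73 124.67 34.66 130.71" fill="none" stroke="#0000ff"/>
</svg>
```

(bCNC post)
(Date: synthetic)
G21
G90
G0 X41.58 Y11.55
M4 S740
G1 X50.58 Y116.27 F972
G1 X18.75 Y171.99
G1 X71.63 Y91.49
G1 X102.45 Y17.80
M5
G0 X78.33 Y143.92
M4 S164
G1 X150.83 Y143.92 F2845
G1 X150.83 Y69.58
G1 X78.33 Y69.58
G1 X78.33 Y143.92
M5
G0 X211.21 Y150.84
M4 S740
G1 X199.65 Y120.83 F972
G1 X183.18 Y81.76
G1 X166.45 Y49.19
G1 X154.08 Y38.67
M5
G0 X238.72 Y55.32
M4 S740
G1 X202.68 Y66.44 F972
G1 X129.02 Y66.03
G1 X59.19 Y59.78
G1 X34.66 Y53.41
M5
G0 X0.00 Y0.00

1 u = 1 mm; y_m = 184.12 − y.

[1] `<path>` open polyline, #0000ff→cut S740 F972: (41.58,11.55) → (50.58,116.27) → (18.75,171.99) → (71.63,91.49) → (102.45,17.80)

[2] `<rect>` rectangle, #000000→engrave S164 F2845: (78.33,143.92) → (150.83,143.92) → (150.83,69.58) → (78.33,69.58) → (78.33,143.92) (closed)

[3] `<path>` cubic bezier, #0000ff→cut S740 F972: (211.21,150.84) → (199.65,120.83) → (183.18,81.76) → (166.45,49.19) → (154.08,38.67)

[4] `<path>` cubic bezier, #0000ff→cut S740 F972: (238.72,55.32) → (202.68,66.44) → (129.02,66.03) → (59.19,59.78) → (34.66,53.41)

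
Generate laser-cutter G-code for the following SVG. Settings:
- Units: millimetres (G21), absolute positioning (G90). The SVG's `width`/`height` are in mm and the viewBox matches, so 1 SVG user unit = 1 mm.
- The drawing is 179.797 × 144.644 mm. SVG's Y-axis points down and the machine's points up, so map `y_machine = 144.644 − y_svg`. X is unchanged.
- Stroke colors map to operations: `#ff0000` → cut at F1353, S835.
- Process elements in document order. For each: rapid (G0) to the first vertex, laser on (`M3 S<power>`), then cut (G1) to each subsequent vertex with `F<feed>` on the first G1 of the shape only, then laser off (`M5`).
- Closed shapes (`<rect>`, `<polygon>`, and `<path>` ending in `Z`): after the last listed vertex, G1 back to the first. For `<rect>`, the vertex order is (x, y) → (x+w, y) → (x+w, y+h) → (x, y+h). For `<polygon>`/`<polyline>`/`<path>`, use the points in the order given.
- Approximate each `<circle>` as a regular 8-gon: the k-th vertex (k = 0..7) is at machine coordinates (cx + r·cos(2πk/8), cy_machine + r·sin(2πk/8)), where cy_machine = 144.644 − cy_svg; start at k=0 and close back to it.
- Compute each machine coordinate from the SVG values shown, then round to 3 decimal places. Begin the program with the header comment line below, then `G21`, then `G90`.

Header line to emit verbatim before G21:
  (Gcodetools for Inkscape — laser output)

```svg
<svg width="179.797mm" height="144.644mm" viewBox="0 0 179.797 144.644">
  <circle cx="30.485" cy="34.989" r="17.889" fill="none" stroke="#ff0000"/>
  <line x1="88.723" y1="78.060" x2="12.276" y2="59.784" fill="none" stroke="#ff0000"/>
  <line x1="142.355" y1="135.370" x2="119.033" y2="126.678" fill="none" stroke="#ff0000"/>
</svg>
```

viewBox `0 0 179.797 144.644` with mm width/height → 1 unit = 1 mm. Flip: y_m = 144.644 − y_svg.

**Shape 1** — `<circle>` circle, stroke `#ff0000` → cut (S835, F1353). Machine vertices: (48.374,109.655) → (43.134,122.304) → (30.485,127.544) → (17.836,122.304) → (12.596,109.655) → (17.836,97.006) → (30.485,91.766) → (43.134,97.006) → (48.374,109.655). Closed: final G1 returns to the first vertex.

**Shape 2** — `<line>` line segment, stroke `#ff0000` → cut (S835, F1353). Machine vertices: (88.723,66.584) → (12.276,84.860). Open path.

**Shape 3** — `<line>` line segment, stroke `#ff0000` → cut (S835, F1353). Machine vertices: (142.355,9.274) → (119.033,17.966). Open path.

(Gcodetools for Inkscape — laser output)
G21
G90
G0 X48.374 Y109.655
M3 S835
G1 X43.134 Y122.304 F1353
G1 X30.485 Y127.544
G1 X17.836 Y122.304
G1 X12.596 Y109.655
G1 X17.836 Y97.006
G1 X30.485 Y91.766
G1 X43.134 Y97.006
G1 X48.374 Y109.655
M5
G0 X88.723 Y66.584
M3 S835
G1 X12.276 Y84.860 F1353
M5
G0 X142.355 Y9.274
M3 S835
G1 X119.033 Y17.966 F1353
M5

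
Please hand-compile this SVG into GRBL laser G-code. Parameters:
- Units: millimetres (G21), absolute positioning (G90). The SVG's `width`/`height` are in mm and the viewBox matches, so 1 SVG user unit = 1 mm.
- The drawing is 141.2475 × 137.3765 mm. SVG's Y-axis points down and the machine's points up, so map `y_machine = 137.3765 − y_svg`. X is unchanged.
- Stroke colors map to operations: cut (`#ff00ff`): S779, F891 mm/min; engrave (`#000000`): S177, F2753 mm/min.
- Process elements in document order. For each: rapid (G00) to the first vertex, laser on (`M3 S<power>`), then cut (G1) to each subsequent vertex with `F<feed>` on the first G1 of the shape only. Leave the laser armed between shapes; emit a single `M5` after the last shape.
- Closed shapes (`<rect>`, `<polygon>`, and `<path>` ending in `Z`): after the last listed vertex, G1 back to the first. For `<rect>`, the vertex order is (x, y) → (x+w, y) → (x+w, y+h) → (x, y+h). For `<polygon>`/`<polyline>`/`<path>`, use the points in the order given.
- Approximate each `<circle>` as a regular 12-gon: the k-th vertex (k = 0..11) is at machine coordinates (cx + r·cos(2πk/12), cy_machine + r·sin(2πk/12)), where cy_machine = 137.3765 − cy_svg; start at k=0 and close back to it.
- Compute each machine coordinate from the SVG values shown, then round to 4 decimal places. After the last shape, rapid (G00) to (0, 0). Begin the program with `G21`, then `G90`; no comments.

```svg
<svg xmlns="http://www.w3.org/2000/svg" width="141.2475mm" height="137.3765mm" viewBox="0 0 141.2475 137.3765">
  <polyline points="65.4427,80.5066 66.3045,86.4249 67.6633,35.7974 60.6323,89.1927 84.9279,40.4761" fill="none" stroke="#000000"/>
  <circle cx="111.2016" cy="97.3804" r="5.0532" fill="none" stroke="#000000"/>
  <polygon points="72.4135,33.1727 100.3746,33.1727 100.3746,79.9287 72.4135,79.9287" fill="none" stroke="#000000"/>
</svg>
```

G21
G90
G00 X65.4427 Y56.8699
M3 S177
G1 X66.3045 Y50.9516 F2753
G1 X67.6633 Y101.5791
G1 X60.6323 Y48.1838
G1 X84.9279 Y96.9004
G00 X116.2548 Y39.9961
M3 S177
G1 X115.5778 Y42.5227 F2753
G1 X113.7282 Y44.3723
G1 X111.2016 Y45.0493
G1 X108.6750 Y44.3723
G1 X106.8254 Y42.5227
G1 X106.1484 Y39.9961
G1 X106.8254 Y37.4695
G1 X108.6750 Y35.6199
G1 X111.2016 Y34.9429
G1 X113.7282 Y35.6199
G1 X115.5778 Y37.4695
G1 X116.2548 Y39.9961
G00 X72.4135 Y104.2038
M3 S177
G1 X100.3746 Y104.2038 F2753
G1 X100.3746 Y57.4478
G1 X72.4135 Y57.4478
G1 X72.4135 Y104.2038
M5
G00 X0.0000 Y0.0000

Since the viewBox matches the mm dimensions, user units are millimetres directly. The only transform is the Y-flip y_m = 137.3765 − y_svg.

Shape 1 is a open polyline drawn with `<polyline>`. Its stroke #000000 means engrave at S177, F2753. After flipping Y the toolpath is (65.4427,56.8699) → (66.3045,50.9516) → (67.6633,101.5791) → (60.6323,48.1838) → (84.9279,96.9004).

Shape 2 is a circle drawn with `<circle>`. Its stroke #000000 means engrave at S177, F2753. After flipping Y the toolpath is (116.2548,39.9961) → (115.5778,42.5227) → (113.7282,44.3723) → (111.2016,45.0493) → (108.6750,44.3723) → (106.8254,42.5227) → (106.1484,39.9961) → (106.8254,37.4695) → (108.6750,35.6199) → (111.2016,34.9429) → (113.7282,35.6199) → (115.5778,37.4695) → (116.2548,39.9961), returning to the start.

Shape 3 is a rectangle drawn with `<polygon>`. Its stroke #000000 means engrave at S177, F2753. After flipping Y the toolpath is (72.4135,104.2038) → (100.3746,104.2038) → (100.3746,57.4478) → (72.4135,57.4478) → (72.4135,104.2038), returning to the start.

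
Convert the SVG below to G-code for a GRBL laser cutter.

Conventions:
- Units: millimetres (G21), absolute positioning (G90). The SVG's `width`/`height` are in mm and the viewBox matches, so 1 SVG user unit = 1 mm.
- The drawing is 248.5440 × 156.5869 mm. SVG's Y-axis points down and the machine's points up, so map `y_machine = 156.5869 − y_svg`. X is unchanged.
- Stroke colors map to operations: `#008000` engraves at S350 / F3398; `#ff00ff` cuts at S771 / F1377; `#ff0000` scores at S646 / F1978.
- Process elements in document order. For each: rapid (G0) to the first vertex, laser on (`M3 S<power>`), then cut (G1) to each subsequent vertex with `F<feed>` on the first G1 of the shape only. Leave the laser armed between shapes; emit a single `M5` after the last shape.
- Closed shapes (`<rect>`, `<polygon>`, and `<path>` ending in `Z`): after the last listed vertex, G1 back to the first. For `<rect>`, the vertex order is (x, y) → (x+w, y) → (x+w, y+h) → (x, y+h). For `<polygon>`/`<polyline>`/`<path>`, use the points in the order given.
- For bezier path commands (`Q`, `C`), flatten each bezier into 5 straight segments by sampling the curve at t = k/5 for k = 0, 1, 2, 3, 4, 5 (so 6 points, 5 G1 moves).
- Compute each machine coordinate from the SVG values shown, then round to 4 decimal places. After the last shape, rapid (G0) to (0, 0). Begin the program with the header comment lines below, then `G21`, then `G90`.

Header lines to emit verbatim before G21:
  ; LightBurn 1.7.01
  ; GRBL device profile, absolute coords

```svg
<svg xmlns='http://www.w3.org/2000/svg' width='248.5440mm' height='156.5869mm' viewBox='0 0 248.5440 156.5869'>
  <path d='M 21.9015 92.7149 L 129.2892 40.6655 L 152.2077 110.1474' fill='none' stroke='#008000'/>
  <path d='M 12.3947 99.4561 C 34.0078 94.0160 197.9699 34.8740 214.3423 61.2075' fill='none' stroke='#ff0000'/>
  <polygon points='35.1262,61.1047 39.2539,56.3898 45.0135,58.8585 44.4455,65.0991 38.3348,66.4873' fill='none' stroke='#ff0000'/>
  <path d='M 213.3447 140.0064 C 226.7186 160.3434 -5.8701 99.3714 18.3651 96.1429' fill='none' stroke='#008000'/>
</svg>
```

Since the viewBox matches the mm dimensions, user units are millimetres directly. The only transform is the Y-flip y_m = 156.5869 − y_svg.

Shape 1 is a open polyline drawn with `<path>`. Its stroke #008000 means engrave at S350, F3398. After flipping Y the toolpath is (21.9015,63.8720) → (129.2892,115.9214) → (152.2077,46.4395).

Shape 2 is a cubic bezier drawn with `<path>`. Its stroke #ff0000 means score at S646, F1978. After flipping Y the toolpath is (12.3947,57.1308) → (40.1249,65.7257) → (88.1019,80.5285) → (142.4084,94.8587) → (189.1276,102.0359) → (214.3423,95.3794).

Shape 3 is a regular polygon drawn with `<polygon>`. Its stroke #ff0000 means score at S646, F1978. After flipping Y the toolpath is (35.1262,95.4822) → (39.2539,100.1971) → (45.0135,97.7284) → (44.4455,91.4878) → (38.3348,90.0996) → (35.1262,95.4822), returning to the start.

Shape 4 is a cubic bezier drawn with `<path>`. Its stroke #008000 means engrave at S350, F3398. After flipping Y the toolpath is (213.3447,16.5805) → (195.8758,13.0230) → (143.5097,22.3051) → (80.3800,37.7523) → (30.6206,52.6901) → (18.3651,60.4440).

; LightBurn 1.7.01
; GRBL device profile, absolute coords
G21
G90
G0 X21.9015 Y63.8720
M3 S350
G1 X129.2892 Y115.9214 F3398
G1 X152.2077 Y46.4395
G0 X12.3947 Y57.1308
M3 S646
G1 X40.1249 Y65.7257 F1978
G1 X88.1019 Y80.5285
G1 X142.4084 Y94.8587
G1 X189.1276 Y102.0359
G1 X214.3423 Y95.3794
G0 X35.1262 Y95.4822
M3 S646
G1 X39.2539 Y100.1971 F1978
G1 X45.0135 Y97.7284
G1 X44.4455 Y91.4878
G1 X38.3348 Y90.0996
G1 X35.1262 Y95.4822
G0 X213.3447 Y16.5805
M3 S350
G1 X195.8758 Y13.0230 F3398
G1 X143.5097 Y22.3051
G1 X80.3800 Y37.7523
G1 X30.6206 Y52.6901
G1 X18.3651 Y60.4440
M5
G0 X0.0000 Y0.0000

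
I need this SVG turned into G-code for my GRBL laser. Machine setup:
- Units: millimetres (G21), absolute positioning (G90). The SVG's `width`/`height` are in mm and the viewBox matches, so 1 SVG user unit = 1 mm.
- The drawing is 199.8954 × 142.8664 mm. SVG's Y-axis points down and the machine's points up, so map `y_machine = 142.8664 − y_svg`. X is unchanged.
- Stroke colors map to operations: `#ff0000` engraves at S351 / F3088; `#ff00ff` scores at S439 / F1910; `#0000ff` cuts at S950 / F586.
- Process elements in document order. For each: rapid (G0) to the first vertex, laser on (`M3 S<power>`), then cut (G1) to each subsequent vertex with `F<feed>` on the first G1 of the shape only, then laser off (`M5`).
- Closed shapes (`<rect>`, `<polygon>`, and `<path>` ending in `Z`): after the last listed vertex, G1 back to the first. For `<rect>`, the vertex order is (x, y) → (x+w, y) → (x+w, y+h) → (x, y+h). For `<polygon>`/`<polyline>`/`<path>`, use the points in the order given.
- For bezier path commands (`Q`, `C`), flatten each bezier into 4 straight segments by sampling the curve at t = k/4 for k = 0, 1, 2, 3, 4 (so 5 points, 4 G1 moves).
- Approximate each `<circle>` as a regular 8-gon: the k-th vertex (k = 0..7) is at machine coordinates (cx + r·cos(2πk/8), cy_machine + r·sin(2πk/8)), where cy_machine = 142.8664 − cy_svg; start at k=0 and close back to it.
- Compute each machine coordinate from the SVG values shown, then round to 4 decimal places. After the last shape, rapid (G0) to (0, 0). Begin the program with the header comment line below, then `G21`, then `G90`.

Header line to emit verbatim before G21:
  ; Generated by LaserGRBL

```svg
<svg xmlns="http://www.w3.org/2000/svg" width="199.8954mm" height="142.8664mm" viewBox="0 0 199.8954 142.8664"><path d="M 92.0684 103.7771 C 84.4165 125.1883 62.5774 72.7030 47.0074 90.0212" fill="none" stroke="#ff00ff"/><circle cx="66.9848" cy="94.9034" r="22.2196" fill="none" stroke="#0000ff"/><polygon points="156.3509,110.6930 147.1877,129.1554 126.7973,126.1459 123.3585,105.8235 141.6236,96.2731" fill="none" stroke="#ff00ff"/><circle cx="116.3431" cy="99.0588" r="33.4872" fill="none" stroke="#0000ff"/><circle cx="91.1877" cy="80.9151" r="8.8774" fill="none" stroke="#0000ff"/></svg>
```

viewBox `0 0 199.8954 142.8664` with mm width/height → 1 unit = 1 mm. Flip: y_m = 142.8664 − y_svg.

**Shape 1** — `<path>` cubic bezier, stroke `#ff00ff` → score (S439, F1910). Control points (SVG): P0=(92.0684,103.7771), P1=(84.4165,125.1883), P2=(62.5774,72.7030), P3=(47.0074,90.0212); sampled at t=k/4. Machine vertices: (92.0684,39.0893) → (83.9890,34.6412) → (72.5072,44.4324) → (59.5407,54.9910) → (47.0074,52.8452). Open path.

**Shape 2** — `<circle>` circle, stroke `#0000ff` → cut (S950, F586). Machine vertices: (89.2044,47.9630) → (82.6964,63.6746) → (66.9848,70.1826) → (51.2732,63.6746) → (44.7652,47.9630) → (51.2732,32.2514) → (66.9848,25.7434) → (82.6964,32.2514) → (89.2044,47.9630). Closed: final G1 returns to the first vertex.

**Shape 3** — `<polygon>` regular polygon, stroke `#ff00ff` → score (S439, F1910). Machine vertices: (156.3509,32.1734) → (147.1877,13.7110) → (126.7973,16.7205) → (123.3585,37.0429) → (141.6236,46.5933) → (156.3509,32.1734). Closed: final G1 returns to the first vertex.

**Shape 4** — `<circle>` circle, stroke `#0000ff` → cut (S950, F586). Machine vertices: (149.8303,43.8076) → (140.0221,67.4866) → (116.3431,77.2948) → (92.6641,67.4866) → (82.8559,43.8076) → (92.6641,20.1286) → (116.3431,10.3204) → (140.0221,20.1286) → (149.8303,43.8076). Closed: final G1 returns to the first vertex.

**Shape 5** — `<circle>` circle, stroke `#0000ff` → cut (S950, F586). Machine vertices: (100.0651,61.9513) → (97.4650,68.2286) → (91.1877,70.8287) → (84.9104,68.2286) → (82.3103,61.9513) → (84.9104,55.6740) → (91.1877,53.0739) → (97.4650,55.6740) → (100.0651,61.9513). Closed: final G1 returns to the first vertex.

; Generated by LaserGRBL
G21
G90
G0 X92.0684 Y39.0893
M3 S439
G1 X83.9890 Y34.6412 F1910
G1 X72.5072 Y44.4324
G1 X59.5407 Y54.9910
G1 X47.0074 Y52.8452
M5
G0 X89.2044 Y47.9630
M3 S950
G1 X82.6964 Y63.6746 F586
G1 X66.9848 Y70.1826
G1 X51.2732 Y63.6746
G1 X44.7652 Y47.9630
G1 X51.2732 Y32.2514
G1 X66.9848 Y25.7434
G1 X82.6964 Y32.2514
G1 X89.2044 Y47.9630
M5
G0 X156.3509 Y32.1734
M3 S439
G1 X147.1877 Y13.7110 F1910
G1 X126.7973 Y16.7205
G1 X123.3585 Y37.0429
G1 X141.6236 Y46.5933
G1 X156.3509 Y32.1734
M5
G0 X149.8303 Y43.8076
M3 S950
G1 X140.0221 Y67.4866 F586
G1 X116.3431 Y77.2948
G1 X92.6641 Y67.4866
G1 X82.8559 Y43.8076
G1 X92.6641 Y20.1286
G1 X116.3431 Y10.3204
G1 X140.0221 Y20.1286
G1 X149.8303 Y43.8076
M5
G0 X100.0651 Y61.9513
M3 S950
G1 X97.4650 Y68.2286 F586
G1 X91.1877 Y70.8287
G1 X84.9104 Y68.2286
G1 X82.3103 Y61.9513
G1 X84.9104 Y55.6740
G1 X91.1877 Y53.0739
G1 X97.4650 Y55.6740
G1 X100.0651 Y61.9513
M5
G0 X0.0000 Y0.0000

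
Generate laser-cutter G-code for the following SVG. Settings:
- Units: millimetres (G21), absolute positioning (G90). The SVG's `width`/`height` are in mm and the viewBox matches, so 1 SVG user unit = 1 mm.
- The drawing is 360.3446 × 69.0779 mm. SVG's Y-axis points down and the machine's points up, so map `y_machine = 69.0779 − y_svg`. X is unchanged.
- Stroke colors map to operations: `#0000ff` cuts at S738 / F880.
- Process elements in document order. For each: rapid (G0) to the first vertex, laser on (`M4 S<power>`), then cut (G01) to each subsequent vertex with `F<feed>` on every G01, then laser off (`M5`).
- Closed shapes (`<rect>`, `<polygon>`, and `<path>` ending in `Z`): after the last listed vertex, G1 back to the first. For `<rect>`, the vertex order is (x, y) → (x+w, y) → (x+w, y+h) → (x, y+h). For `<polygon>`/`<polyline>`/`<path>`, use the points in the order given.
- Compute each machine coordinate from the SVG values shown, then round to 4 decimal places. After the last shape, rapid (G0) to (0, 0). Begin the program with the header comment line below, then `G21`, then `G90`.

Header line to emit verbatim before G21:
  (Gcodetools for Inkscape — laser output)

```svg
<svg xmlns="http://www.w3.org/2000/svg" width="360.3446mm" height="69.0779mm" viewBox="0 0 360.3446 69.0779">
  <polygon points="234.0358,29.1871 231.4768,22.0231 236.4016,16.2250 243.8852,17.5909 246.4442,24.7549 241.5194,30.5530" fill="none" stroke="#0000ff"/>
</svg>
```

1 u = 1 mm; y_m = 69.0779 − y.

[1] `<polygon>` regular polygon, #0000ff→cut S738 F880: (234.0358,39.8908) → (231.4768,47.0548) → (236.4016,52.8529) → (243.8852,51.4870) → (246.4442,44.3230) → (241.5194,38.5249) → (234.0358,39.8908) (closed)

(Gcodetools for Inkscape — laser output)
G21
G90
G0 X234.0358 Y39.8908
M4 S738
G01 X231.4768 Y47.0548 F880
G01 X236.4016 Y52.8529 F880
G01 X243.8852 Y51.4870 F880
G01 X246.4442 Y44.3230 F880
G01 X241.5194 Y38.5249 F880
G01 X234.0358 Y39.8908 F880
M5
G0 X0.0000 Y0.0000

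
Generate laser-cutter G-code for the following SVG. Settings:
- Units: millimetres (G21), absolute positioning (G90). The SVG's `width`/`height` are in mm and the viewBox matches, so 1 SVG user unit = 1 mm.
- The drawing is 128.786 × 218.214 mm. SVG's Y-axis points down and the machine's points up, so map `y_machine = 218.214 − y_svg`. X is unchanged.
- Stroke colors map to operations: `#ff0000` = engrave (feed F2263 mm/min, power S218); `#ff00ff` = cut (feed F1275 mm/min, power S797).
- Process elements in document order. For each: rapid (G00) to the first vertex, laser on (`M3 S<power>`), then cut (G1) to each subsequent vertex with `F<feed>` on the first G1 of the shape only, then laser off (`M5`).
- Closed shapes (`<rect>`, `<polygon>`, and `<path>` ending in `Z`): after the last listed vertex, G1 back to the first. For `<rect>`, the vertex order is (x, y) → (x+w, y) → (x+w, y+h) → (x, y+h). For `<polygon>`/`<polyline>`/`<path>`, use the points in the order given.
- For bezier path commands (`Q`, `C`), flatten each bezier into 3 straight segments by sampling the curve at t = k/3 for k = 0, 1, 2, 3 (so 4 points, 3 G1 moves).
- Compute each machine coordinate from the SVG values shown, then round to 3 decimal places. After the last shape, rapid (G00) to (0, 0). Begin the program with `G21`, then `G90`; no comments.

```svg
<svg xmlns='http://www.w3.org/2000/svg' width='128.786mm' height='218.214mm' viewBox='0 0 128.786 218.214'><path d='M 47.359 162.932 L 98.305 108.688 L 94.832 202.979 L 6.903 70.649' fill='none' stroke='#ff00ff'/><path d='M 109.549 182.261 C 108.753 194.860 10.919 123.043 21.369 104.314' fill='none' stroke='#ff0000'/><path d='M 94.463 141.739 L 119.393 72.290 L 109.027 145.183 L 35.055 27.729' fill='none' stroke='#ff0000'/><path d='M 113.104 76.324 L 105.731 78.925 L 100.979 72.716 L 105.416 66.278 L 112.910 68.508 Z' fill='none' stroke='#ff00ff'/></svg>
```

G21
G90
G00 X47.359 Y55.282
M3 S797
G1 X98.305 Y109.526 F1275
G1 X94.832 Y15.235
G1 X6.903 Y147.565
M5
G00 X109.549 Y35.953
M3 S218
G1 X84.012 Y46.400 F2263
G1 X39.409 Y82.568
G1 X21.369 Y113.900
M5
G00 X94.463 Y76.475
M3 S218
G1 X119.393 Y145.924 F2263
G1 X109.027 Y73.031
G1 X35.055 Y190.485
M5
G00 X113.104 Y141.890
M3 S797
G1 X105.731 Y139.289 F1275
G1 X100.979 Y145.498
G1 X105.416 Y151.936
G1 X112.910 Y149.706
G1 X113.104 Y141.890
M5
G00 X0.000 Y0.000

Since the viewBox matches the mm dimensions, user units are millimetres directly. The only transform is the Y-flip y_m = 218.214 − y_svg.

Shape 1 is a open polyline drawn with `<path>`. Its stroke #ff00ff means cut at S797, F1275. After flipping Y the toolpath is (47.359,55.282) → (98.305,109.526) → (94.832,15.235) → (6.903,147.565).

Shape 2 is a cubic bezier drawn with `<path>`. Its stroke #ff0000 means engrave at S218, F2263. After flipping Y the toolpath is (109.549,35.953) → (84.012,46.400) → (39.409,82.568) → (21.369,113.900).

Shape 3 is a open polyline drawn with `<path>`. Its stroke #ff0000 means engrave at S218, F2263. After flipping Y the toolpath is (94.463,76.475) → (119.393,145.924) → (109.027,73.031) → (35.055,190.485).

Shape 4 is a regular polygon drawn with `<path>`. Its stroke #ff00ff means cut at S797, F1275. After flipping Y the toolpath is (113.104,141.890) → (105.731,139.289) → (100.979,145.498) → (105.416,151.936) → (112.910,149.706) → (113.104,141.890), returning to the start.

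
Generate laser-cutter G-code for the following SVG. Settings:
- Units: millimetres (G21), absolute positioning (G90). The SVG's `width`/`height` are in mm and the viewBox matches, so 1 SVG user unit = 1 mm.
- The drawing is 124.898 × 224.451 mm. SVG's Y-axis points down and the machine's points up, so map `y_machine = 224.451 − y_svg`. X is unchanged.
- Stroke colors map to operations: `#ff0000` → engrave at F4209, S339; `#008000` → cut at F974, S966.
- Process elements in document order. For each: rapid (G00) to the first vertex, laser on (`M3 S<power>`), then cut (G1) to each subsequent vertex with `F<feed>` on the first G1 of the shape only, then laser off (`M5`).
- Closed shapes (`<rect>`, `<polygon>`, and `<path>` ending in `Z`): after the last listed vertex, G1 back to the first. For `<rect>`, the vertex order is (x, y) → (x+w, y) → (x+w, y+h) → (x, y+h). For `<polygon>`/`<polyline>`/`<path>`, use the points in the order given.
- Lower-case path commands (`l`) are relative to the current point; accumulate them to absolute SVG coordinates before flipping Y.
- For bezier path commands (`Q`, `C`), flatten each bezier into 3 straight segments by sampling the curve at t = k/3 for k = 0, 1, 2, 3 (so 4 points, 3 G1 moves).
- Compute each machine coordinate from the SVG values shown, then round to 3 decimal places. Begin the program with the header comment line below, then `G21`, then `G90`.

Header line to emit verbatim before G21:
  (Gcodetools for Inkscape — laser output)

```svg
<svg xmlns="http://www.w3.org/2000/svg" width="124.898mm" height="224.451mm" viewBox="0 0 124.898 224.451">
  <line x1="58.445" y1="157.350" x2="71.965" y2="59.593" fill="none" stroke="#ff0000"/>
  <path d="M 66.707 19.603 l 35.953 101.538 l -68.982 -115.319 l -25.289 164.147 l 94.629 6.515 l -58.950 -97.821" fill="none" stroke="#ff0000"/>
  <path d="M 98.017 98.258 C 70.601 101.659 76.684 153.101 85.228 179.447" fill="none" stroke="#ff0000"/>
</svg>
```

viewBox `0 0 124.898 224.451` with mm width/height → 1 unit = 1 mm. Flip: y_m = 224.451 − y_svg.

**Shape 1** — `<line>` line segment, stroke `#ff0000` → engrave (S339, F4209). Machine vertices: (58.445,67.101) → (71.965,164.858). Open path.

**Shape 2** — `<path>` open polyline, stroke `#ff0000` → engrave (S339, F4209). Machine vertices: (66.707,204.848) → (102.660,103.310) → (33.678,218.629) → (8.389,54.482) → (103.018,47.967) → (44.068,145.788). Open path.

**Shape 3** — `<path>` cubic bezier, stroke `#ff0000` → engrave (S339, F4209). Control points (SVG): P0=(98.017,98.258), P1=(70.601,101.659), P2=(76.684,153.101), P3=(85.228,179.447); sampled at t=k/3. Machine vertices: (98.017,126.193) → (80.618,109.487) → (78.654,77.007) → (85.228,45.004). Open path.

(Gcodetools for Inkscape — laser output)
G21
G90
G00 X58.445 Y67.101
M3 S339
G1 X71.965 Y164.858 F4209
M5
G00 X66.707 Y204.848
M3 S339
G1 X102.660 Y103.310 F4209
G1 X33.678 Y218.629
G1 X8.389 Y54.482
G1 X103.018 Y47.967
G1 X44.068 Y145.788
M5
G00 X98.017 Y126.193
M3 S339
G1 X80.618 Y109.487 F4209
G1 X78.654 Y77.007
G1 X85.228 Y45.004
M5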